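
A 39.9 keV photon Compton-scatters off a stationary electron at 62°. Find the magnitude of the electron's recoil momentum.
2.1540e-23 kg·m/s

The electron is initially at rest, so by conservation of momentum:
p⃗_e = p⃗₀ − p⃗'  (incident photon momentum minus scattered photon momentum)

Photon momentum magnitudes (p = h/λ = E/c):
λ₀ = hc/E₀ = 31.0737 pm → p₀ = h/λ₀ = 2.1324e-23 kg·m/s
Δλ = λ_C(1 − cos 62°) = 1.2872 pm
λ' = 32.3610 pm → p' = h/λ' = 2.0476e-23 kg·m/s

The scattered photon makes angle θ = 62° with the incident direction, so by the law of cosines:
|p⃗_e|² = p₀² + p'² − 2p₀p'cos θ
|p⃗_e|² = (2.1324e-23)² + (2.0476e-23)² − 2·2.1324e-23·2.0476e-23·cos(62°)
|p⃗_e| = 2.1540e-23 kg·m/s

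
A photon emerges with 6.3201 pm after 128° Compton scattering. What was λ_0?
2.4000 pm

From λ' = λ + Δλ, we have λ = λ' - Δλ

First calculate the Compton shift:
Δλ = λ_C(1 - cos θ)
Δλ = 2.4263 × (1 - cos(128°))
Δλ = 2.4263 × 1.6157
Δλ = 3.9201 pm

Initial wavelength:
λ = λ' - Δλ
λ = 6.3201 - 3.9201
λ = 2.4000 pm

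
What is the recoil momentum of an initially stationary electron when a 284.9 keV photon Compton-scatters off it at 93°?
1.8417e-22 kg·m/s

The electron is initially at rest, so by conservation of momentum:
p⃗_e = p⃗₀ − p⃗'  (incident photon momentum minus scattered photon momentum)

Photon momentum magnitudes (p = h/λ = E/c):
λ₀ = hc/E₀ = 4.3518 pm → p₀ = h/λ₀ = 1.5226e-22 kg·m/s
Δλ = λ_C(1 − cos 93°) = 2.5533 pm
λ' = 6.9051 pm → p' = h/λ' = 9.5958e-23 kg·m/s

The scattered photon makes angle θ = 93° with the incident direction, so by the law of cosines:
|p⃗_e|² = p₀² + p'² − 2p₀p'cos θ
|p⃗_e|² = (1.5226e-22)² + (9.5958e-23)² − 2·1.5226e-22·9.5958e-23·cos(93°)
|p⃗_e| = 1.8417e-22 kg·m/s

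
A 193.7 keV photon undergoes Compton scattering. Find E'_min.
110.1743 keV (at θ = 180°)

The scattered photon has minimum energy when its wavelength is maximum, i.e., when the Compton shift Δλ = λ_C(1 − cos θ) is maximum. This occurs at θ = 180° (backscattering), giving Δλ_max = 2λ_C = 4.8526 pm.

Initial wavelength: λ₀ = hc/E₀ = 6.4008 pm
Maximum final wavelength: λ'_max = λ₀ + 2λ_C = 6.4008 + 4.8526 = 11.2535 pm
Minimum final energy: E'_min = hc/λ'_max = 110.1743 keV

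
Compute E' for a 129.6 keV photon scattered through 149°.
88.1023 keV

First convert energy to wavelength:
λ = hc/E, with hc ≈ 1239.842 keV·pm (i.e. 1239.842 eV·nm)

For E = 129.6 keV = 129600 eV:
λ = 1239.842 keV·pm / 129.6 keV
λ = 9.5667 pm

Calculate the Compton shift:
Δλ = λ_C(1 - cos(149°)) = 2.4263 × 1.8572
Δλ = 4.5061 pm

Final wavelength:
λ' = 9.5667 + 4.5061 = 14.0727 pm

Final energy:
E' = hc/λ' = 1239.842 / 14.0727 = 88.1023 keV

(Intermediate values are shown rounded; full precision is carried through to the final answer.)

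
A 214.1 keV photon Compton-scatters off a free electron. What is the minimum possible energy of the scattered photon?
116.4874 keV (at θ = 180°)

The scattered photon has minimum energy when its wavelength is maximum, i.e., when the Compton shift Δλ = λ_C(1 − cos θ) is maximum. This occurs at θ = 180° (backscattering), giving Δλ_max = 2λ_C = 4.8526 pm.

Initial wavelength: λ₀ = hc/E₀ = 5.7909 pm
Maximum final wavelength: λ'_max = λ₀ + 2λ_C = 5.7909 + 4.8526 = 10.6436 pm
Minimum final energy: E'_min = hc/λ'_max = 116.4874 keV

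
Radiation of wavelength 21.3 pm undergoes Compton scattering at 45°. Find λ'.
22.0106 pm

Using the Compton formula: λ' = λ + λ_C(1 − cos θ)

For θ = 45°, cos θ = √2/2 (exact) ≈ 0.7071, so:
1 − cos 45° = 1 − (√2/2) ≈ 0.2929

Δλ = λ_C × 0.2929 = 2.4263 × 0.2929 = 0.7106 pm

λ' = 21.3 + 0.7106 = 22.0106 pm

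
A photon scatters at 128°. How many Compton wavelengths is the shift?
1.6157 λ_C

The Compton shift formula is:
Δλ = λ_C(1 - cos θ)

Dividing both sides by λ_C:
Δλ/λ_C = 1 - cos θ

For θ = 128°:
Δλ/λ_C = 1 - cos(128°)
Δλ/λ_C = 1 - -0.6157
Δλ/λ_C = 1.6157

This means the shift is 1.6157 × λ_C = 3.9201 pm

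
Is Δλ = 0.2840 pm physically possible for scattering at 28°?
Yes, consistent

Calculate the expected shift for θ = 28°:

Δλ_expected = λ_C(1 - cos(28°))
Δλ_expected = 2.4263 × (1 - cos(28°))
Δλ_expected = 2.4263 × 0.1171
Δλ_expected = 0.2840 pm

Given shift: 0.2840 pm
Expected shift: 0.2840 pm
Difference: 0.0000 pm

The values match. This is consistent with Compton scattering at the stated angle.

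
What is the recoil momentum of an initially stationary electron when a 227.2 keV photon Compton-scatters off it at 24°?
4.9750e-23 kg·m/s

The electron is initially at rest, so by conservation of momentum:
p⃗_e = p⃗₀ − p⃗'  (incident photon momentum minus scattered photon momentum)

Photon momentum magnitudes (p = h/λ = E/c):
λ₀ = hc/E₀ = 5.4571 pm → p₀ = h/λ₀ = 1.2142e-22 kg·m/s
Δλ = λ_C(1 − cos 24°) = 0.2098 pm
λ' = 5.6668 pm → p' = h/λ' = 1.1693e-22 kg·m/s

The scattered photon makes angle θ = 24° with the incident direction, so by the law of cosines:
|p⃗_e|² = p₀² + p'² − 2p₀p'cos θ
|p⃗_e|² = (1.2142e-22)² + (1.1693e-22)² − 2·1.2142e-22·1.1693e-22·cos(24°)
|p⃗_e| = 4.9750e-23 kg·m/s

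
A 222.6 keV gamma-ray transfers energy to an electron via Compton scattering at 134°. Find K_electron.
94.5381 keV

By energy conservation: K_e = E_initial - E_final

First find the scattered photon energy:
Initial wavelength: λ = hc/E = 5.5698 pm
Compton shift: Δλ = λ_C(1 - cos(134°)) = 4.1118 pm
Final wavelength: λ' = 5.5698 + 4.1118 = 9.6816 pm
Final photon energy: E' = hc/λ' = 128.0619 keV

Electron kinetic energy:
K_e = E - E' = 222.6000 - 128.0619 = 94.5381 keV

(Intermediate values are shown rounded; full precision is carried through to the final answer.)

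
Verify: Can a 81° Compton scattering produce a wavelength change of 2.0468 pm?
Yes, consistent

Calculate the expected shift for θ = 81°:

Δλ_expected = λ_C(1 - cos(81°))
Δλ_expected = 2.4263 × (1 - cos(81°))
Δλ_expected = 2.4263 × 0.8436
Δλ_expected = 2.0468 pm

Given shift: 2.0468 pm
Expected shift: 2.0468 pm
Difference: 0.0000 pm

The values match. This is consistent with Compton scattering at the stated angle.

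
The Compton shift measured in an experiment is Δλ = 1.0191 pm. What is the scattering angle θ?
54.55°

From the Compton formula Δλ = λ_C(1 - cos θ), we can solve for θ:

cos θ = 1 - Δλ/λ_C

Given:
- Δλ = 1.0191 pm
- λ_C = h/(m_e·c) ≈ 2.42631024 pm

cos θ = 1 - 1.0191/2.42631024
cos θ = 1 - 0.420020
cos θ = 0.579980

θ = arccos(0.579980)
θ = 54.55°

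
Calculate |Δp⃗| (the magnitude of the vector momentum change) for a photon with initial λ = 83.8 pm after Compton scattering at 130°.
1.4008e-23 kg·m/s

Photon momentum magnitude is p = h/λ.

Initial momentum:
p₀ = h/λ = 6.6261e-34/8.3800e-11 = 7.9070e-24 kg·m/s

After scattering:
λ' = λ + Δλ = 83.8 + 3.9859 = 87.7859 pm
p' = h/λ' = 6.6261e-34/8.7786e-11 = 7.5480e-24 kg·m/s

Momentum is a vector; the scattered photon's direction makes angle θ = 130° with the incident direction. The magnitude of the vector change Δp⃗ = p⃗₀ − p⃗' is found from the law of cosines:
|Δp⃗|² = p₀² + p'² − 2p₀p'cos θ
|Δp⃗|² = (7.9070e-24)² + (7.5480e-24)² − 2·7.9070e-24·7.5480e-24·cos(130°)
|Δp⃗| = 1.4008e-23 kg·m/s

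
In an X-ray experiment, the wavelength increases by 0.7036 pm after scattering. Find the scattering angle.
44.76°

From the Compton formula Δλ = λ_C(1 - cos θ), we can solve for θ:

cos θ = 1 - Δλ/λ_C

Given:
- Δλ = 0.7036 pm
- λ_C = h/(m_e·c) ≈ 2.42631024 pm

cos θ = 1 - 0.7036/2.42631024
cos θ = 1 - 0.289988
cos θ = 0.710012

θ = arccos(0.710012)
θ = 44.76°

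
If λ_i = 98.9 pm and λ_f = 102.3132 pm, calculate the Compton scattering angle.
114.00°

First find the wavelength shift:
Δλ = λ' - λ = 102.3132 - 98.9 = 3.4132 pm

Using Δλ = λ_C(1 - cos θ), with λ_C = h/(m_e·c) ≈ 2.42631024 pm:
cos θ = 1 - Δλ/λ_C
cos θ = 1 - 3.4132/2.42631024
cos θ = -0.406745

θ = arccos(-0.406745)
θ = 114.00°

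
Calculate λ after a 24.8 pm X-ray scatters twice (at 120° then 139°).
32.6969 pm

Apply Compton shift twice:

First scattering at θ₁ = 120°:
Δλ₁ = λ_C(1 - cos(120°))
Δλ₁ = 2.4263 × 1.5000
Δλ₁ = 3.6395 pm

After first scattering:
λ₁ = 24.8 + 3.6395 = 28.4395 pm

Second scattering at θ₂ = 139°:
Δλ₂ = λ_C(1 - cos(139°))
Δλ₂ = 2.4263 × 1.7547
Δλ₂ = 4.2575 pm

Final wavelength:
λ₂ = 28.4395 + 4.2575 = 32.6969 pm

Total shift: Δλ_total = 3.6395 + 4.2575 = 7.8969 pm

(Intermediate values are shown rounded; full precision is carried through to the final answer.)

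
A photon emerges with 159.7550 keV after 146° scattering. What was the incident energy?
373.0998 keV

Convert final energy to wavelength (hc ≈ 1239.842 keV·pm):
λ' = hc/E' = 1239.842 / 159.7550 = 7.7609 pm

Calculate the Compton shift:
Δλ = λ_C(1 - cos(146°))
Δλ = 2.4263 × (1 - cos(146°))
Δλ = 4.4378 pm

Initial wavelength:
λ = λ' - Δλ = 7.7609 - 4.4378 = 3.3231 pm

Initial energy:
E = hc/λ = 1239.842 / 3.3231 = 373.0998 keV

(Intermediate values are shown rounded; full precision is carried through to the final answer.)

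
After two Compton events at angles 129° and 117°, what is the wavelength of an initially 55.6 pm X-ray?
63.0811 pm

Apply Compton shift twice:

First scattering at θ₁ = 129°:
Δλ₁ = λ_C(1 - cos(129°))
Δλ₁ = 2.4263 × 1.6293
Δλ₁ = 3.9532 pm

After first scattering:
λ₁ = 55.6 + 3.9532 = 59.5532 pm

Second scattering at θ₂ = 117°:
Δλ₂ = λ_C(1 - cos(117°))
Δλ₂ = 2.4263 × 1.4540
Δλ₂ = 3.5278 pm

Final wavelength:
λ₂ = 59.5532 + 3.5278 = 63.0811 pm

Total shift: Δλ_total = 3.9532 + 3.5278 = 7.4811 pm

(Intermediate values are shown rounded; full precision is carried through to the final answer.)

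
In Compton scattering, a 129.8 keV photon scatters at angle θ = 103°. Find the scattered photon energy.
98.9969 keV

First convert energy to wavelength:
λ = hc/E, with hc ≈ 1239.842 keV·pm (i.e. 1239.842 eV·nm)

For E = 129.8 keV = 129800 eV:
λ = 1239.842 keV·pm / 129.8 keV
λ = 9.5519 pm

Calculate the Compton shift:
Δλ = λ_C(1 - cos(103°)) = 2.4263 × 1.2250
Δλ = 2.9721 pm

Final wavelength:
λ' = 9.5519 + 2.9721 = 12.5241 pm

Final energy:
E' = hc/λ' = 1239.842 / 12.5241 = 98.9969 keV

(Intermediate values are shown rounded; full precision is carried through to the final answer.)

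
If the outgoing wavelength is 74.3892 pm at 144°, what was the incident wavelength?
70.0000 pm

From λ' = λ + Δλ, we have λ = λ' - Δλ

First calculate the Compton shift:
Δλ = λ_C(1 - cos θ)
Δλ = 2.4263 × (1 - cos(144°))
Δλ = 2.4263 × 1.8090
Δλ = 4.3892 pm

Initial wavelength:
λ = λ' - Δλ
λ = 74.3892 - 4.3892
λ = 70.0000 pm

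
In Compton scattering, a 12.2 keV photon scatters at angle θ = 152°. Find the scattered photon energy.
11.6751 keV

First convert energy to wavelength:
λ = hc/E, with hc ≈ 1239.842 keV·pm (i.e. 1239.842 eV·nm)

For E = 12.2 keV = 12200 eV:
λ = 1239.842 keV·pm / 12.2 keV
λ = 101.6264 pm

Calculate the Compton shift:
Δλ = λ_C(1 - cos(152°)) = 2.4263 × 1.8829
Δλ = 4.5686 pm

Final wavelength:
λ' = 101.6264 + 4.5686 = 106.1950 pm

Final energy:
E' = hc/λ' = 1239.842 / 106.1950 = 11.6751 keV

(Intermediate values are shown rounded; full precision is carried through to the final answer.)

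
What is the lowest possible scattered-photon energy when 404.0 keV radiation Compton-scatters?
156.5153 keV (at θ = 180°)

The scattered photon has minimum energy when its wavelength is maximum, i.e., when the Compton shift Δλ = λ_C(1 − cos θ) is maximum. This occurs at θ = 180° (backscattering), giving Δλ_max = 2λ_C = 4.8526 pm.

Initial wavelength: λ₀ = hc/E₀ = 3.0689 pm
Maximum final wavelength: λ'_max = λ₀ + 2λ_C = 3.0689 + 4.8526 = 7.9215 pm
Minimum final energy: E'_min = hc/λ'_max = 156.5153 keV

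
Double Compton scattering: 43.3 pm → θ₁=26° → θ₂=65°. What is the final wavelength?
44.9465 pm

Apply Compton shift twice:

First scattering at θ₁ = 26°:
Δλ₁ = λ_C(1 - cos(26°))
Δλ₁ = 2.4263 × 0.1012
Δλ₁ = 0.2456 pm

After first scattering:
λ₁ = 43.3 + 0.2456 = 43.5456 pm

Second scattering at θ₂ = 65°:
Δλ₂ = λ_C(1 - cos(65°))
Δλ₂ = 2.4263 × 0.5774
Δλ₂ = 1.4009 pm

Final wavelength:
λ₂ = 43.5456 + 1.4009 = 44.9465 pm

Total shift: Δλ_total = 0.2456 + 1.4009 = 1.6465 pm

(Intermediate values are shown rounded; full precision is carried through to the final answer.)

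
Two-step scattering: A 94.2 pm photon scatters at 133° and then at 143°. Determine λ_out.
102.6451 pm

Apply Compton shift twice:

First scattering at θ₁ = 133°:
Δλ₁ = λ_C(1 - cos(133°))
Δλ₁ = 2.4263 × 1.6820
Δλ₁ = 4.0810 pm

After first scattering:
λ₁ = 94.2 + 4.0810 = 98.2810 pm

Second scattering at θ₂ = 143°:
Δλ₂ = λ_C(1 - cos(143°))
Δλ₂ = 2.4263 × 1.7986
Δλ₂ = 4.3640 pm

Final wavelength:
λ₂ = 98.2810 + 4.3640 = 102.6451 pm

Total shift: Δλ_total = 4.0810 + 4.3640 = 8.4451 pm

(Intermediate values are shown rounded; full precision is carried through to the final answer.)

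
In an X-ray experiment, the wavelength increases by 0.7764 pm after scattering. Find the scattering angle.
47.16°

From the Compton formula Δλ = λ_C(1 - cos θ), we can solve for θ:

cos θ = 1 - Δλ/λ_C

Given:
- Δλ = 0.7764 pm
- λ_C = h/(m_e·c) ≈ 2.42631024 pm

cos θ = 1 - 0.7764/2.42631024
cos θ = 1 - 0.319992
cos θ = 0.680008

θ = arccos(0.680008)
θ = 47.16°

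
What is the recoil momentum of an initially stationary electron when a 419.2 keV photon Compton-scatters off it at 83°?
2.4503e-22 kg·m/s

The electron is initially at rest, so by conservation of momentum:
p⃗_e = p⃗₀ − p⃗'  (incident photon momentum minus scattered photon momentum)

Photon momentum magnitudes (p = h/λ = E/c):
λ₀ = hc/E₀ = 2.9576 pm → p₀ = h/λ₀ = 2.2403e-22 kg·m/s
Δλ = λ_C(1 − cos 83°) = 2.1306 pm
λ' = 5.0883 pm → p' = h/λ' = 1.3022e-22 kg·m/s

The scattered photon makes angle θ = 83° with the incident direction, so by the law of cosines:
|p⃗_e|² = p₀² + p'² − 2p₀p'cos θ
|p⃗_e|² = (2.2403e-22)² + (1.3022e-22)² − 2·2.2403e-22·1.3022e-22·cos(83°)
|p⃗_e| = 2.4503e-22 kg·m/s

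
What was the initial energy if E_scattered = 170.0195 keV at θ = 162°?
484.6004 keV

Convert final energy to wavelength (hc ≈ 1239.842 keV·pm):
λ' = hc/E' = 1239.842 / 170.0195 = 7.2924 pm

Calculate the Compton shift:
Δλ = λ_C(1 - cos(162°))
Δλ = 2.4263 × (1 - cos(162°))
Δλ = 4.7339 pm

Initial wavelength:
λ = λ' - Δλ = 7.2924 - 4.7339 = 2.5585 pm

Initial energy:
E = hc/λ = 1239.842 / 2.5585 = 484.6004 keV

(Intermediate values are shown rounded; full precision is carried through to the final answer.)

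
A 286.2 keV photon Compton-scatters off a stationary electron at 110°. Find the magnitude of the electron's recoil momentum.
2.0039e-22 kg·m/s

The electron is initially at rest, so by conservation of momentum:
p⃗_e = p⃗₀ − p⃗'  (incident photon momentum minus scattered photon momentum)

Photon momentum magnitudes (p = h/λ = E/c):
λ₀ = hc/E₀ = 4.3321 pm → p₀ = h/λ₀ = 1.5295e-22 kg·m/s
Δλ = λ_C(1 − cos 110°) = 3.2562 pm
λ' = 7.5882 pm → p' = h/λ' = 8.7320e-23 kg·m/s

The scattered photon makes angle θ = 110° with the incident direction, so by the law of cosines:
|p⃗_e|² = p₀² + p'² − 2p₀p'cos θ
|p⃗_e|² = (1.5295e-22)² + (8.7320e-23)² − 2·1.5295e-22·8.7320e-23·cos(110°)
|p⃗_e| = 2.0039e-22 kg·m/s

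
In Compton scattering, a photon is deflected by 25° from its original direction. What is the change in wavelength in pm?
0.2273 pm

Using the Compton scattering formula:
Δλ = λ_C(1 - cos θ)

where λ_C = h/(m_e·c) ≈ 2.4263 pm is the Compton wavelength of an electron.

For θ = 25°:
cos(25°) = 0.9063
1 - cos(25°) = 0.0937

Δλ = 2.4263 × 0.0937
Δλ = 0.2273 pm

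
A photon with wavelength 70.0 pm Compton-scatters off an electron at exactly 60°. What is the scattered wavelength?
71.2132 pm

Using the Compton formula: λ' = λ + λ_C(1 − cos θ)

For θ = 60°, cos θ = 1/2 (exact) = 0.5000, so:
1 − cos 60° = 1 − (1/2) = 0.5000

Δλ = λ_C × 0.5000 = 2.4263 × 0.5000 = 1.2132 pm

λ' = 70.0 + 1.2132 = 71.2132 pm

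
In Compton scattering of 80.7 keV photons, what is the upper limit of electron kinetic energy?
19.3709 keV

Maximum energy transfer occurs at θ = 180° (backscattering).

Initial photon: E₀ = 80.7 keV → λ₀ = 15.3636 pm

Maximum Compton shift (at 180°):
Δλ_max = 2λ_C = 2 × 2.4263 = 4.8526 pm

Final wavelength:
λ' = 15.3636 + 4.8526 = 20.2162 pm

Minimum photon energy (maximum energy to electron):
E'_min = hc/λ' = 61.3291 keV

Maximum electron kinetic energy:
K_max = E₀ - E'_min = 80.7000 - 61.3291 = 19.3709 keV

(Intermediate values are shown rounded; full precision is carried through to the final answer.)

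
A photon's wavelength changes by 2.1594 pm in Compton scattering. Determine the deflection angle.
83.68°

From the Compton formula Δλ = λ_C(1 - cos θ), we can solve for θ:

cos θ = 1 - Δλ/λ_C

Given:
- Δλ = 2.1594 pm
- λ_C = h/(m_e·c) ≈ 2.42631024 pm

cos θ = 1 - 2.1594/2.42631024
cos θ = 1 - 0.889993
cos θ = 0.110007

θ = arccos(0.110007)
θ = 83.68°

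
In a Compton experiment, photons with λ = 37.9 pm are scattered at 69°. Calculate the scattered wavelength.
39.4568 pm

Using the Compton scattering formula:
λ' = λ + Δλ = λ + λ_C(1 - cos θ)

Given:
- Initial wavelength λ = 37.9 pm
- Scattering angle θ = 69°
- Compton wavelength λ_C ≈ 2.4263 pm

Calculate the shift:
Δλ = 2.4263 × (1 - cos(69°))
Δλ = 2.4263 × 0.6416
Δλ = 1.5568 pm

Final wavelength:
λ' = 37.9 + 1.5568 = 39.4568 pm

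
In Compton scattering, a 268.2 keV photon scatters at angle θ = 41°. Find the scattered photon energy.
237.6097 keV

First convert energy to wavelength:
λ = hc/E, with hc ≈ 1239.842 keV·pm (i.e. 1239.842 eV·nm)

For E = 268.2 keV = 268200 eV:
λ = 1239.842 keV·pm / 268.2 keV
λ = 4.6228 pm

Calculate the Compton shift:
Δλ = λ_C(1 - cos(41°)) = 2.4263 × 0.2453
Δλ = 0.5952 pm

Final wavelength:
λ' = 4.6228 + 0.5952 = 5.2180 pm

Final energy:
E' = hc/λ' = 1239.842 / 5.2180 = 237.6097 keV

(Intermediate values are shown rounded; full precision is carried through to the final answer.)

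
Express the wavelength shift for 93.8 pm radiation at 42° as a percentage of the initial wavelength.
0.6644%

Calculate the Compton shift:
Δλ = λ_C(1 - cos(42°))
Δλ = 2.4263 × (1 - cos(42°))
Δλ = 2.4263 × 0.2569
Δλ = 0.6232 pm

Percentage change:
(Δλ/λ₀) × 100 = (0.6232/93.8) × 100
= 0.6644%

(Intermediate values are shown rounded; full precision is carried through to the final answer.)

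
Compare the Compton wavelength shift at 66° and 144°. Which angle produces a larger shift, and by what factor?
144° produces the larger shift by a factor of 3.049

Calculate both shifts using Δλ = λ_C(1 - cos θ):

For θ₁ = 66°:
Δλ₁ = 2.4263 × (1 - cos(66°))
Δλ₁ = 2.4263 × 0.5933
Δλ₁ = 1.4394 pm

For θ₂ = 144°:
Δλ₂ = 2.4263 × (1 - cos(144°))
Δλ₂ = 2.4263 × 1.8090
Δλ₂ = 4.3892 pm

The 144° angle produces the larger shift.
Ratio: 4.3892/1.4394 = 3.049

(Intermediate values are shown rounded; full precision is carried through to the final answer.)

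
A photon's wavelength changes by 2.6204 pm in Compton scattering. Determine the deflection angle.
94.59°

From the Compton formula Δλ = λ_C(1 - cos θ), we can solve for θ:

cos θ = 1 - Δλ/λ_C

Given:
- Δλ = 2.6204 pm
- λ_C = h/(m_e·c) ≈ 2.42631024 pm

cos θ = 1 - 2.6204/2.42631024
cos θ = 1 - 1.079994
cos θ = -0.079994

θ = arccos(-0.079994)
θ = 94.59°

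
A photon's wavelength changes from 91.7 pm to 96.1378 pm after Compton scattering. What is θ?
146.00°

First find the wavelength shift:
Δλ = λ' - λ = 96.1378 - 91.7 = 4.4378 pm

Using Δλ = λ_C(1 - cos θ), with λ_C = h/(m_e·c) ≈ 2.42631024 pm:
cos θ = 1 - Δλ/λ_C
cos θ = 1 - 4.4378/2.42631024
cos θ = -0.829032

θ = arccos(-0.829032)
θ = 146.00°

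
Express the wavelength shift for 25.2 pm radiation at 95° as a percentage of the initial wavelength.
10.4674%

Calculate the Compton shift:
Δλ = λ_C(1 - cos(95°))
Δλ = 2.4263 × (1 - cos(95°))
Δλ = 2.4263 × 1.0872
Δλ = 2.6378 pm

Percentage change:
(Δλ/λ₀) × 100 = (2.6378/25.2) × 100
= 10.4674%

(Intermediate values are shown rounded; full precision is carried through to the final answer.)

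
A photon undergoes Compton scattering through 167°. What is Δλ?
4.7904 pm

Using the Compton scattering formula:
Δλ = λ_C(1 - cos θ)

where λ_C = h/(m_e·c) ≈ 2.4263 pm is the Compton wavelength of an electron.

For θ = 167°:
cos(167°) = -0.9744
1 - cos(167°) = 1.9744

Δλ = 2.4263 × 1.9744
Δλ = 4.7904 pm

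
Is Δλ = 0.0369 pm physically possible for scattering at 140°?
No, inconsistent

Calculate the expected shift for θ = 140°:

Δλ_expected = λ_C(1 - cos(140°))
Δλ_expected = 2.4263 × (1 - cos(140°))
Δλ_expected = 2.4263 × 1.7660
Δλ_expected = 4.2850 pm

Given shift: 0.0369 pm
Expected shift: 4.2850 pm
Difference: 4.2481 pm

The values do not match. The given shift corresponds to θ ≈ 10.0°, not 140°.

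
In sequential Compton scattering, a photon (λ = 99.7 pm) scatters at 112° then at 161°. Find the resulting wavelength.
107.7557 pm

Apply Compton shift twice:

First scattering at θ₁ = 112°:
Δλ₁ = λ_C(1 - cos(112°))
Δλ₁ = 2.4263 × 1.3746
Δλ₁ = 3.3352 pm

After first scattering:
λ₁ = 99.7 + 3.3352 = 103.0352 pm

Second scattering at θ₂ = 161°:
Δλ₂ = λ_C(1 - cos(161°))
Δλ₂ = 2.4263 × 1.9455
Δλ₂ = 4.7204 pm

Final wavelength:
λ₂ = 103.0352 + 4.7204 = 107.7557 pm

Total shift: Δλ_total = 3.3352 + 4.7204 = 8.0557 pm

(Intermediate values are shown rounded; full precision is carried through to the final answer.)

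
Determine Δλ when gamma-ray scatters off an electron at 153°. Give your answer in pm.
4.5882 pm

Using the Compton scattering formula:
Δλ = λ_C(1 - cos θ)

where λ_C = h/(m_e·c) ≈ 2.4263 pm is the Compton wavelength of an electron.

For θ = 153°:
cos(153°) = -0.8910
1 - cos(153°) = 1.8910

Δλ = 2.4263 × 1.8910
Δλ = 4.5882 pm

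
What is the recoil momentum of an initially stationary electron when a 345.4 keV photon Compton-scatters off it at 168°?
2.6236e-22 kg·m/s

The electron is initially at rest, so by conservation of momentum:
p⃗_e = p⃗₀ − p⃗'  (incident photon momentum minus scattered photon momentum)

Photon momentum magnitudes (p = h/λ = E/c):
λ₀ = hc/E₀ = 3.5896 pm → p₀ = h/λ₀ = 1.8459e-22 kg·m/s
Δλ = λ_C(1 − cos 168°) = 4.7996 pm
λ' = 8.3892 pm → p' = h/λ' = 7.8983e-23 kg·m/s

The scattered photon makes angle θ = 168° with the incident direction, so by the law of cosines:
|p⃗_e|² = p₀² + p'² − 2p₀p'cos θ
|p⃗_e|² = (1.8459e-22)² + (7.8983e-23)² − 2·1.8459e-22·7.8983e-23·cos(168°)
|p⃗_e| = 2.6236e-22 kg·m/s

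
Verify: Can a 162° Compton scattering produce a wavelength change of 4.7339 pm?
Yes, consistent

Calculate the expected shift for θ = 162°:

Δλ_expected = λ_C(1 - cos(162°))
Δλ_expected = 2.4263 × (1 - cos(162°))
Δλ_expected = 2.4263 × 1.9511
Δλ_expected = 4.7339 pm

Given shift: 4.7339 pm
Expected shift: 4.7339 pm
Difference: 0.0000 pm

The values match. This is consistent with Compton scattering at the stated angle.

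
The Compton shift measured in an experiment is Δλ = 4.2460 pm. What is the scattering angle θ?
138.59°

From the Compton formula Δλ = λ_C(1 - cos θ), we can solve for θ:

cos θ = 1 - Δλ/λ_C

Given:
- Δλ = 4.2460 pm
- λ_C = h/(m_e·c) ≈ 2.42631024 pm

cos θ = 1 - 4.2460/2.42631024
cos θ = 1 - 1.749982
cos θ = -0.749982

θ = arccos(-0.749982)
θ = 138.59°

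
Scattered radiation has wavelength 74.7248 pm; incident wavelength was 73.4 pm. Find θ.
63.00°

First find the wavelength shift:
Δλ = λ' - λ = 74.7248 - 73.4 = 1.3248 pm

Using Δλ = λ_C(1 - cos θ), with λ_C = h/(m_e·c) ≈ 2.42631024 pm:
cos θ = 1 - Δλ/λ_C
cos θ = 1 - 1.3248/2.42631024
cos θ = 0.453986

θ = arccos(0.453986)
θ = 63.00°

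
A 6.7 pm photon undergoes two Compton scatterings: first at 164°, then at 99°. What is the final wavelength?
14.2645 pm

Apply Compton shift twice:

First scattering at θ₁ = 164°:
Δλ₁ = λ_C(1 - cos(164°))
Δλ₁ = 2.4263 × 1.9613
Δλ₁ = 4.7586 pm

After first scattering:
λ₁ = 6.7 + 4.7586 = 11.4586 pm

Second scattering at θ₂ = 99°:
Δλ₂ = λ_C(1 - cos(99°))
Δλ₂ = 2.4263 × 1.1564
Δλ₂ = 2.8059 pm

Final wavelength:
λ₂ = 11.4586 + 2.8059 = 14.2645 pm

Total shift: Δλ_total = 4.7586 + 2.8059 = 7.5645 pm

(Intermediate values are shown rounded; full precision is carried through to the final answer.)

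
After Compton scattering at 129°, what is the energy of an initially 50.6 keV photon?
43.5704 keV

First convert energy to wavelength:
λ = hc/E, with hc ≈ 1239.842 keV·pm (i.e. 1239.842 eV·nm)

For E = 50.6 keV = 50600 eV:
λ = 1239.842 keV·pm / 50.6 keV
λ = 24.5028 pm

Calculate the Compton shift:
Δλ = λ_C(1 - cos(129°)) = 2.4263 × 1.6293
Δλ = 3.9532 pm

Final wavelength:
λ' = 24.5028 + 3.9532 = 28.4560 pm

Final energy:
E' = hc/λ' = 1239.842 / 28.4560 = 43.5704 keV

(Intermediate values are shown rounded; full precision is carried through to the final answer.)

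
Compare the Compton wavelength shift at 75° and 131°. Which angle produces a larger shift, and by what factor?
131° produces the larger shift by a factor of 2.234

Calculate both shifts using Δλ = λ_C(1 - cos θ):

For θ₁ = 75°:
Δλ₁ = 2.4263 × (1 - cos(75°))
Δλ₁ = 2.4263 × 0.7412
Δλ₁ = 1.7983 pm

For θ₂ = 131°:
Δλ₂ = 2.4263 × (1 - cos(131°))
Δλ₂ = 2.4263 × 1.6561
Δλ₂ = 4.0181 pm

The 131° angle produces the larger shift.
Ratio: 4.0181/1.7983 = 2.234

(Intermediate values are shown rounded; full precision is carried through to the final answer.)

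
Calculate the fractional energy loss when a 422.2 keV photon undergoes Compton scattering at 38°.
0.1490 (or 14.90%)

Calculate initial and final photon energies:

Initial: E₀ = 422.2 keV → λ₀ = 2.9366 pm
Compton shift: Δλ = 0.5144 pm
Final wavelength: λ' = 3.4510 pm
Final energy: E' = 359.2730 keV

Fractional energy loss:
(E₀ - E')/E₀ = (422.2000 - 359.2730)/422.2000
= 62.9270/422.2000
= 0.1490
= 14.90%

(Intermediate values are shown rounded; full precision is carried through to the final answer.)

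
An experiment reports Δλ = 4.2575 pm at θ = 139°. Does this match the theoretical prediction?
Yes, consistent

Calculate the expected shift for θ = 139°:

Δλ_expected = λ_C(1 - cos(139°))
Δλ_expected = 2.4263 × (1 - cos(139°))
Δλ_expected = 2.4263 × 1.7547
Δλ_expected = 4.2575 pm

Given shift: 4.2575 pm
Expected shift: 4.2575 pm
Difference: 0.0000 pm

The values match. This is consistent with Compton scattering at the stated angle.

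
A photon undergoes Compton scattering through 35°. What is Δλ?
0.4388 pm

Using the Compton scattering formula:
Δλ = λ_C(1 - cos θ)

where λ_C = h/(m_e·c) ≈ 2.4263 pm is the Compton wavelength of an electron.

For θ = 35°:
cos(35°) = 0.8192
1 - cos(35°) = 0.1808

Δλ = 2.4263 × 0.1808
Δλ = 0.4388 pm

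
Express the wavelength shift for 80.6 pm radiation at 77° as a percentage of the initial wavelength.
2.3331%

Calculate the Compton shift:
Δλ = λ_C(1 - cos(77°))
Δλ = 2.4263 × (1 - cos(77°))
Δλ = 2.4263 × 0.7750
Δλ = 1.8805 pm

Percentage change:
(Δλ/λ₀) × 100 = (1.8805/80.6) × 100
= 2.3331%

(Intermediate values are shown rounded; full precision is carried through to the final answer.)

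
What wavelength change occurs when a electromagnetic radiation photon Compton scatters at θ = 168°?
4.7996 pm

Using the Compton scattering formula:
Δλ = λ_C(1 - cos θ)

where λ_C = h/(m_e·c) ≈ 2.4263 pm is the Compton wavelength of an electron.

For θ = 168°:
cos(168°) = -0.9781
1 - cos(168°) = 1.9781

Δλ = 2.4263 × 1.9781
Δλ = 4.7996 pm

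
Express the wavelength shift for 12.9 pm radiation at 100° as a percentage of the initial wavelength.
22.0747%

Calculate the Compton shift:
Δλ = λ_C(1 - cos(100°))
Δλ = 2.4263 × (1 - cos(100°))
Δλ = 2.4263 × 1.1736
Δλ = 2.8476 pm

Percentage change:
(Δλ/λ₀) × 100 = (2.8476/12.9) × 100
= 22.0747%

(Intermediate values are shown rounded; full precision is carried through to the final answer.)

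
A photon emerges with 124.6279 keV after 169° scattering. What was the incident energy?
241.1999 keV

Convert final energy to wavelength (hc ≈ 1239.842 keV·pm):
λ' = hc/E' = 1239.842 / 124.6279 = 9.9484 pm

Calculate the Compton shift:
Δλ = λ_C(1 - cos(169°))
Δλ = 2.4263 × (1 - cos(169°))
Δλ = 4.8080 pm

Initial wavelength:
λ = λ' - Δλ = 9.9484 - 4.8080 = 5.1403 pm

Initial energy:
E = hc/λ = 1239.842 / 5.1403 = 241.1999 keV

(Intermediate values are shown rounded; full precision is carried through to the final answer.)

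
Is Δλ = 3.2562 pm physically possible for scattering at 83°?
No, inconsistent

Calculate the expected shift for θ = 83°:

Δλ_expected = λ_C(1 - cos(83°))
Δλ_expected = 2.4263 × (1 - cos(83°))
Δλ_expected = 2.4263 × 0.8781
Δλ_expected = 2.1306 pm

Given shift: 3.2562 pm
Expected shift: 2.1306 pm
Difference: 1.1255 pm

The values do not match. The given shift corresponds to θ ≈ 110.0°, not 83°.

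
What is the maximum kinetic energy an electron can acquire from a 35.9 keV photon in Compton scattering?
4.4228 keV

Maximum energy transfer occurs at θ = 180° (backscattering).

Initial photon: E₀ = 35.9 keV → λ₀ = 34.5360 pm

Maximum Compton shift (at 180°):
Δλ_max = 2λ_C = 2 × 2.4263 = 4.8526 pm

Final wavelength:
λ' = 34.5360 + 4.8526 = 39.3886 pm

Minimum photon energy (maximum energy to electron):
E'_min = hc/λ' = 31.4772 keV

Maximum electron kinetic energy:
K_max = E₀ - E'_min = 35.9000 - 31.4772 = 4.4228 keV

(Intermediate values are shown rounded; full precision is carried through to the final answer.)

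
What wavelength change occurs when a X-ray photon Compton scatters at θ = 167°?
4.7904 pm

Using the Compton scattering formula:
Δλ = λ_C(1 - cos θ)

where λ_C = h/(m_e·c) ≈ 2.4263 pm is the Compton wavelength of an electron.

For θ = 167°:
cos(167°) = -0.9744
1 - cos(167°) = 1.9744

Δλ = 2.4263 × 1.9744
Δλ = 4.7904 pm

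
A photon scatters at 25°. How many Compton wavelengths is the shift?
0.0937 λ_C

The Compton shift formula is:
Δλ = λ_C(1 - cos θ)

Dividing both sides by λ_C:
Δλ/λ_C = 1 - cos θ

For θ = 25°:
Δλ/λ_C = 1 - cos(25°)
Δλ/λ_C = 1 - 0.9063
Δλ/λ_C = 0.0937

This means the shift is 0.0937 × λ_C = 0.2273 pm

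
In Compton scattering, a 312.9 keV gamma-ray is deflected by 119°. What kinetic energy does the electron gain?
149.0088 keV

By energy conservation: K_e = E_initial - E_final

First find the scattered photon energy:
Initial wavelength: λ = hc/E = 3.9624 pm
Compton shift: Δλ = λ_C(1 - cos(119°)) = 3.6026 pm
Final wavelength: λ' = 3.9624 + 3.6026 = 7.5650 pm
Final photon energy: E' = hc/λ' = 163.8912 keV

Electron kinetic energy:
K_e = E - E' = 312.9000 - 163.8912 = 149.0088 keV

(Intermediate values are shown rounded; full precision is carried through to the final answer.)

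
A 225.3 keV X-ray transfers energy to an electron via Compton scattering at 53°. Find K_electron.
33.6467 keV

By energy conservation: K_e = E_initial - E_final

First find the scattered photon energy:
Initial wavelength: λ = hc/E = 5.5031 pm
Compton shift: Δλ = λ_C(1 - cos(53°)) = 0.9661 pm
Final wavelength: λ' = 5.5031 + 0.9661 = 6.4692 pm
Final photon energy: E' = hc/λ' = 191.6533 keV

Electron kinetic energy:
K_e = E - E' = 225.3000 - 191.6533 = 33.6467 keV

(Intermediate values are shown rounded; full precision is carried through to the final answer.)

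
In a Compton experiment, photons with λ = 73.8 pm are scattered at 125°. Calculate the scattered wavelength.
77.6180 pm

Using the Compton scattering formula:
λ' = λ + Δλ = λ + λ_C(1 - cos θ)

Given:
- Initial wavelength λ = 73.8 pm
- Scattering angle θ = 125°
- Compton wavelength λ_C ≈ 2.4263 pm

Calculate the shift:
Δλ = 2.4263 × (1 - cos(125°))
Δλ = 2.4263 × 1.5736
Δλ = 3.8180 pm

Final wavelength:
λ' = 73.8 + 3.8180 = 77.6180 pm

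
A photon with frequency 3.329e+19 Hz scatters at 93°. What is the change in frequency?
7.354e+18 Hz (decrease)

Convert frequency to wavelength (c = 299792458 m/s):
λ₀ = c/f₀ = 299792458/3.329e+19 = 9.0054809e-12 m = 9.0055 pm

Calculate Compton shift:
Δλ = λ_C(1 - cos(93°)) = 2.5533 pm

Final wavelength:
λ' = λ₀ + Δλ = 9.0055 + 2.5533 = 11.5588 pm

Final frequency:
f' = c/λ' = 299792458/1.1558774e-11 = 2.5936353e+19 Hz

Frequency shift (decrease):
Δf = f₀ - f' = 3.329e+19 - 2.5936353e+19 = 7.354e+18 Hz

(Intermediate values are shown rounded; full precision is carried through to the final answer.)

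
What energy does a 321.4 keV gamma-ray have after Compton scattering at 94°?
192.1285 keV

First convert energy to wavelength:
λ = hc/E, with hc ≈ 1239.842 keV·pm (i.e. 1239.842 eV·nm)

For E = 321.4 keV = 321400 eV:
λ = 1239.842 keV·pm / 321.4 keV
λ = 3.8576 pm

Calculate the Compton shift:
Δλ = λ_C(1 - cos(94°)) = 2.4263 × 1.0698
Δλ = 2.5956 pm

Final wavelength:
λ' = 3.8576 + 2.5956 = 6.4532 pm

Final energy:
E' = hc/λ' = 1239.842 / 6.4532 = 192.1285 keV

(Intermediate values are shown rounded; full precision is carried through to the final answer.)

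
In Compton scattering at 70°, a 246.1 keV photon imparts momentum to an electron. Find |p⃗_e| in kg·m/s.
1.3523e-22 kg·m/s

The electron is initially at rest, so by conservation of momentum:
p⃗_e = p⃗₀ − p⃗'  (incident photon momentum minus scattered photon momentum)

Photon momentum magnitudes (p = h/λ = E/c):
λ₀ = hc/E₀ = 5.0380 pm → p₀ = h/λ₀ = 1.3152e-22 kg·m/s
Δλ = λ_C(1 − cos 70°) = 1.5965 pm
λ' = 6.6344 pm → p' = h/λ' = 9.9874e-23 kg·m/s

The scattered photon makes angle θ = 70° with the incident direction, so by the law of cosines:
|p⃗_e|² = p₀² + p'² − 2p₀p'cos θ
|p⃗_e|² = (1.3152e-22)² + (9.9874e-23)² − 2·1.3152e-22·9.9874e-23·cos(70°)
|p⃗_e| = 1.3523e-22 kg·m/s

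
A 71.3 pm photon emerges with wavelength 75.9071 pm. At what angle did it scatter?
154.00°

First find the wavelength shift:
Δλ = λ' - λ = 75.9071 - 71.3 = 4.6071 pm

Using Δλ = λ_C(1 - cos θ), with λ_C = h/(m_e·c) ≈ 2.42631024 pm:
cos θ = 1 - Δλ/λ_C
cos θ = 1 - 4.6071/2.42631024
cos θ = -0.898809

θ = arccos(-0.898809)
θ = 154.00°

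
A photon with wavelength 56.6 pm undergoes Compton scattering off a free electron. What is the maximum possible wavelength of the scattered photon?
61.4526 pm (at θ = 180°)

The Compton shift is Δλ = λ_C(1 − cos θ).

Since cos θ ranges from −1 to 1, the factor (1 − cos θ) ranges from 0 to 2; the maximum shift occurs at θ = 180° (backscattering):
Δλ_max = 2λ_C = 2 × 2.4263 pm = 4.8526 pm

Maximum scattered wavelength:
λ'_max = λ₀ + Δλ_max = 56.6 + 4.8526 = 61.4526 pm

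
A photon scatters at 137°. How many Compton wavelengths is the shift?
1.7314 λ_C

The Compton shift formula is:
Δλ = λ_C(1 - cos θ)

Dividing both sides by λ_C:
Δλ/λ_C = 1 - cos θ

For θ = 137°:
Δλ/λ_C = 1 - cos(137°)
Δλ/λ_C = 1 - -0.7314
Δλ/λ_C = 1.7314

This means the shift is 1.7314 × λ_C = 4.2008 pm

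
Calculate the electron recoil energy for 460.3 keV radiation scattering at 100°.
236.5497 keV

By energy conservation: K_e = E_initial - E_final

First find the scattered photon energy:
Initial wavelength: λ = hc/E = 2.6936 pm
Compton shift: Δλ = λ_C(1 - cos(100°)) = 2.8476 pm
Final wavelength: λ' = 2.6936 + 2.8476 = 5.5412 pm
Final photon energy: E' = hc/λ' = 223.7503 keV

Electron kinetic energy:
K_e = E - E' = 460.3000 - 223.7503 = 236.5497 keV

(Intermediate values are shown rounded; full precision is carried through to the final answer.)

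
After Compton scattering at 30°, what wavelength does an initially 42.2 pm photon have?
42.5251 pm

Using the Compton formula: λ' = λ + λ_C(1 − cos θ)

For θ = 30°, cos θ = √3/2 (exact) ≈ 0.8660, so:
1 − cos 30° = 1 − (√3/2) ≈ 0.1340

Δλ = λ_C × 0.1340 = 2.4263 × 0.1340 = 0.3251 pm

λ' = 42.2 + 0.3251 = 42.5251 pm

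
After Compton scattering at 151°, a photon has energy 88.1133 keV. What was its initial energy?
130.2001 keV

Convert final energy to wavelength (hc ≈ 1239.842 keV·pm):
λ' = hc/E' = 1239.842 / 88.1133 = 14.0710 pm

Calculate the Compton shift:
Δλ = λ_C(1 - cos(151°))
Δλ = 2.4263 × (1 - cos(151°))
Δλ = 4.5484 pm

Initial wavelength:
λ = λ' - Δλ = 14.0710 - 4.5484 = 9.5226 pm

Initial energy:
E = hc/λ = 1239.842 / 9.5226 = 130.2001 keV

(Intermediate values are shown rounded; full precision is carried through to the final answer.)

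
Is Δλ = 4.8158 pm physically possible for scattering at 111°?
No, inconsistent

Calculate the expected shift for θ = 111°:

Δλ_expected = λ_C(1 - cos(111°))
Δλ_expected = 2.4263 × (1 - cos(111°))
Δλ_expected = 2.4263 × 1.3584
Δλ_expected = 3.2958 pm

Given shift: 4.8158 pm
Expected shift: 3.2958 pm
Difference: 1.5199 pm

The values do not match. The given shift corresponds to θ ≈ 170.0°, not 111°.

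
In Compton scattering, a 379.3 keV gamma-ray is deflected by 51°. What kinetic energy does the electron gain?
81.8436 keV

By energy conservation: K_e = E_initial - E_final

First find the scattered photon energy:
Initial wavelength: λ = hc/E = 3.2688 pm
Compton shift: Δλ = λ_C(1 - cos(51°)) = 0.8994 pm
Final wavelength: λ' = 3.2688 + 0.8994 = 4.1681 pm
Final photon energy: E' = hc/λ' = 297.4564 keV

Electron kinetic energy:
K_e = E - E' = 379.3000 - 297.4564 = 81.8436 keV

(Intermediate values are shown rounded; full precision is carried through to the final answer.)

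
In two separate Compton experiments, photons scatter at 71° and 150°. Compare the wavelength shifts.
150° produces the larger shift by a factor of 2.767

Calculate both shifts using Δλ = λ_C(1 - cos θ):

For θ₁ = 71°:
Δλ₁ = 2.4263 × (1 - cos(71°))
Δλ₁ = 2.4263 × 0.6744
Δλ₁ = 1.6364 pm

For θ₂ = 150°:
Δλ₂ = 2.4263 × (1 - cos(150°))
Δλ₂ = 2.4263 × 1.8660
Δλ₂ = 4.5276 pm

The 150° angle produces the larger shift.
Ratio: 4.5276/1.6364 = 2.767

(Intermediate values are shown rounded; full precision is carried through to the final answer.)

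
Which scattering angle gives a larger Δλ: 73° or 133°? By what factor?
133° produces the larger shift by a factor of 2.377

Calculate both shifts using Δλ = λ_C(1 - cos θ):

For θ₁ = 73°:
Δλ₁ = 2.4263 × (1 - cos(73°))
Δλ₁ = 2.4263 × 0.7076
Δλ₁ = 1.7169 pm

For θ₂ = 133°:
Δλ₂ = 2.4263 × (1 - cos(133°))
Δλ₂ = 2.4263 × 1.6820
Δλ₂ = 4.0810 pm

The 133° angle produces the larger shift.
Ratio: 4.0810/1.7169 = 2.377

(Intermediate values are shown rounded; full precision is carried through to the final answer.)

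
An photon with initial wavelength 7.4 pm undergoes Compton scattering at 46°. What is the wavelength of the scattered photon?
8.1409 pm

Using the Compton scattering formula:
λ' = λ + Δλ = λ + λ_C(1 - cos θ)

Given:
- Initial wavelength λ = 7.4 pm
- Scattering angle θ = 46°
- Compton wavelength λ_C ≈ 2.4263 pm

Calculate the shift:
Δλ = 2.4263 × (1 - cos(46°))
Δλ = 2.4263 × 0.3053
Δλ = 0.7409 pm

Final wavelength:
λ' = 7.4 + 0.7409 = 8.1409 pm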